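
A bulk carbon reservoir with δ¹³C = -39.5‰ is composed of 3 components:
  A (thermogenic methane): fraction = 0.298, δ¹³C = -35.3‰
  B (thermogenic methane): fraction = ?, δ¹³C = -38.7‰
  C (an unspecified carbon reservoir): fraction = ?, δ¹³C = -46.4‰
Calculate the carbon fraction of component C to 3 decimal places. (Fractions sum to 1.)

0.235

Let f_C and f_B be the unknown fractions; fractions sum to 1 so f_C + f_B = 0.702.
Mass balance: Σ fᵢ·δᵢ = δ_bulk ⇒ f_C·(-46.4) + f_B·(-38.7) = -39.5 − (-10.519) = -28.981
Substitute f_B = 0.702 − f_C:
f_C·(-46.4 − -38.7) = -28.981 − 0.702×(-38.7) = -1.813
f_C = -1.813 / -7.7 = 0.2355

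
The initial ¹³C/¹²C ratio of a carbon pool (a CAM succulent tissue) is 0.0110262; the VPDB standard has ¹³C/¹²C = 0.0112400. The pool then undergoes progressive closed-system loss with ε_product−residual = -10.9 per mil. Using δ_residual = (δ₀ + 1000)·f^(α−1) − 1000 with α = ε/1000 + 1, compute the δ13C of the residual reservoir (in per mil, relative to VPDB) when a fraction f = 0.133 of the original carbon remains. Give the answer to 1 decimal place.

2.8 per mil

δ₀ = (0.0110262/0.0112400 − 1)×1000 = (0.980979 − 1)×1000 = -19.021 per mil
α − 1 = ε/1000 = -0.0109
f^(α−1) = 0.133^(-0.0109) = 1.022233
δ_res = (-19.021 + 1000) × 1.022233 − 1000 = 1002.789 − 1000 = 2.79 per mil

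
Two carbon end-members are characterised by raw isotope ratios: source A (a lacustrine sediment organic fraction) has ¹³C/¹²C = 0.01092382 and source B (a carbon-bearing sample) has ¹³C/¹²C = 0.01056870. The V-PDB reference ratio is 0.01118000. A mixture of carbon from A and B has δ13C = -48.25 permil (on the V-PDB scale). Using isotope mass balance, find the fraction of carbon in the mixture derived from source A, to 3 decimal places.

δ_A = (0.01092382/0.01118000 − 1)×1000 = (0.977086 − 1)×1000 = -22.914 permil
δ_B = (0.01056870/0.01118000 − 1)×1000 = (0.945322 − 1)×1000 = -54.678 permil
f_A = (δ_mix − δ_B)/(δ_A − δ_B) = (-48.25 − (-54.678))/(-22.914 − (-54.678))
f_A = 6.428 / 31.764 = 0.2024

0.202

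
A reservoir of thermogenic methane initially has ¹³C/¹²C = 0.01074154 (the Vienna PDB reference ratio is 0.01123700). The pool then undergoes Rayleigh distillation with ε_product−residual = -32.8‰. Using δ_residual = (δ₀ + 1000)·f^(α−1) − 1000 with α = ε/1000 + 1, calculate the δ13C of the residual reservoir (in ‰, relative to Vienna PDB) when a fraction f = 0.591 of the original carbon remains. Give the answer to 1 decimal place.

-27.5‰

δ₀ = (0.01074154/0.01123700 − 1)×1000 = (0.955908 − 1)×1000 = -44.092‰
α − 1 = ε/1000 = -0.0328
f^(α−1) = 0.591^(-0.0328) = 1.017400
δ_res = (-44.092 + 1000) × 1.017400 − 1000 = 972.541 − 1000 = -27.46‰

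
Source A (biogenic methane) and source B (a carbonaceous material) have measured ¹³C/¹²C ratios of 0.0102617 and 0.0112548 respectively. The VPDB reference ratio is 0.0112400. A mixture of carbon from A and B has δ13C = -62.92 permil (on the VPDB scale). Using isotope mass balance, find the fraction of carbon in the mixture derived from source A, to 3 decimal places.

0.727

δ_A = (0.0102617/0.0112400 − 1)×1000 = (0.912963 − 1)×1000 = -87.037 permil
δ_B = (0.0112548/0.0112400 − 1)×1000 = (1.001317 − 1)×1000 = 1.317 permil
f_A = (δ_mix − δ_B)/(δ_A − δ_B) = (-62.92 − (1.317))/(-87.037 − (1.317))
f_A = -64.237 / -88.354 = 0.7270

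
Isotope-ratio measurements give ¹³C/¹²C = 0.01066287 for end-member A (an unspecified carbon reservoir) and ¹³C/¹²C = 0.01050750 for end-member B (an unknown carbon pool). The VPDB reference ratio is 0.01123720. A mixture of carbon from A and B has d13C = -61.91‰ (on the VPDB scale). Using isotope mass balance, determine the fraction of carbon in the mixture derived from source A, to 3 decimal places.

0.219

δ_A = (0.01066287/0.01123720 − 1)×1000 = (0.948890 − 1)×1000 = -51.110‰
δ_B = (0.01050750/0.01123720 − 1)×1000 = (0.935064 − 1)×1000 = -64.936‰
f_A = (δ_mix − δ_B)/(δ_A − δ_B) = (-61.91 − (-64.936))/(-51.110 − (-64.936))
f_A = 3.026 / 13.826 = 0.2189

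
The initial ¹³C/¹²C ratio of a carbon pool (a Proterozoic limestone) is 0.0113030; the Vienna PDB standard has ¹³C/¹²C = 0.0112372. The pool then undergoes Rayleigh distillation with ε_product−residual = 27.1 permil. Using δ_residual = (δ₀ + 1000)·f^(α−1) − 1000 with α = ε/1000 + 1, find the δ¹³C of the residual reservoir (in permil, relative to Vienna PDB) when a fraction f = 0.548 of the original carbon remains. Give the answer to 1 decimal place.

-10.4 permil

δ₀ = (0.0113030/0.0112372 − 1)×1000 = (1.005856 − 1)×1000 = 5.856 permil
α − 1 = ε/1000 = 0.0271
f^(α−1) = 0.548^(0.0271) = 0.983832
δ_res = (5.856 + 1000) × 0.983832 − 1000 = 989.593 − 1000 = -10.41 permil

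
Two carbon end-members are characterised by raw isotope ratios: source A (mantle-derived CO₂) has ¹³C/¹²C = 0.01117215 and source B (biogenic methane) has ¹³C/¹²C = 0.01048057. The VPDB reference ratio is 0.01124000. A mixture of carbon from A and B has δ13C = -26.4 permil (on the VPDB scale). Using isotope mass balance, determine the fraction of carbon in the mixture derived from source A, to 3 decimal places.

δ_A = (0.01117215/0.01124000 − 1)×1000 = (0.993964 − 1)×1000 = -6.036 permil
δ_B = (0.01048057/0.01124000 − 1)×1000 = (0.932435 − 1)×1000 = -67.565 permil
f_A = (δ_mix − δ_B)/(δ_A − δ_B) = (-26.4 − (-67.565))/(-6.036 − (-67.565))
f_A = 41.165 / 61.528 = 0.6690

0.669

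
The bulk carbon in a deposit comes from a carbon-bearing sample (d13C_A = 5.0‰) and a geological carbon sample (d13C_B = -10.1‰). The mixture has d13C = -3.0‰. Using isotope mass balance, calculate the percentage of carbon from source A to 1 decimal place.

δ_mix = f_A·δ_A + (1 − f_A)·δ_B  ⇒  f_A = (δ_mix − δ_B)/(δ_A − δ_B)
f_A = (-3.0 − (-10.1)) / (5.0 − (-10.1))
f_A = 7.1 / 15.1 = 0.4702

47.0%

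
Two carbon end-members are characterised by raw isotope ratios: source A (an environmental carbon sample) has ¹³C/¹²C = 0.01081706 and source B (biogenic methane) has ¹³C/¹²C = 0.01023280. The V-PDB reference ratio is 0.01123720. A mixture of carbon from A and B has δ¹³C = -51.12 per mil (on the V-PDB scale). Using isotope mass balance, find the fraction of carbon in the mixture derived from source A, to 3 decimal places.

δ_A = (0.01081706/0.01123720 − 1)×1000 = (0.962612 − 1)×1000 = -37.388 per mil
δ_B = (0.01023280/0.01123720 − 1)×1000 = (0.910618 − 1)×1000 = -89.382 per mil
f_A = (δ_mix − δ_B)/(δ_A − δ_B) = (-51.12 − (-89.382))/(-37.388 − (-89.382))
f_A = 38.262 / 51.993 = 0.7359

0.736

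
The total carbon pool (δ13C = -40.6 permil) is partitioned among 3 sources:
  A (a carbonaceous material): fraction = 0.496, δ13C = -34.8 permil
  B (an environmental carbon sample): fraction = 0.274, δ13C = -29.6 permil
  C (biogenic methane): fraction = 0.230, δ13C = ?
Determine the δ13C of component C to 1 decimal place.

-66.2 permil

Isotope mass balance: δ_bulk = Σ fᵢ·δᵢ.
-40.6 = 0.496×(-34.8) + 0.274×(-29.6) + 0.230×δ_C
0.230·δ_C = -40.6 − (-25.371) = -15.229
δ_C = -15.229 / 0.230 = -66.21 permil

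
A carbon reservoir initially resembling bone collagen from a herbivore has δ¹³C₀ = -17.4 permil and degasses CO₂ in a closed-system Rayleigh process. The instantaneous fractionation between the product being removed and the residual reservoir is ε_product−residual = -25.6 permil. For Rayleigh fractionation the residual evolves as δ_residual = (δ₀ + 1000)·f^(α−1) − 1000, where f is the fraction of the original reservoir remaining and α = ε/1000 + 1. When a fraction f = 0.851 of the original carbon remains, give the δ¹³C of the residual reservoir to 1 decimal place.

Rayleigh residual: δ_res = (δ₀ + 1000)·f^(α−1) − 1000
α = ε/1000 + 1 = 0.97440, so α − 1 = -0.02560
f^(α−1) = 0.851^(-0.02560) = 1.004139
δ_res = (-17.4 + 1000) × 1.004139 − 1000 = 986.667 − 1000 = -13.33 permil

-13.3 permil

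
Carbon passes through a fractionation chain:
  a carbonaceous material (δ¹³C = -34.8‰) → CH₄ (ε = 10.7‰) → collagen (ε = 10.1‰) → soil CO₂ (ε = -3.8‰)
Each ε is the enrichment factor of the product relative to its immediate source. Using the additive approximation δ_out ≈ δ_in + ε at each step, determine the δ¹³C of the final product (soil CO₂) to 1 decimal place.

-17.8‰

step 1: δ ≈ -34.8 + (10.7) = -24.1‰
step 2: δ ≈ -24.1 + (10.1) = -14.0‰
step 3: δ ≈ -14.0 + (-3.8) = -17.8‰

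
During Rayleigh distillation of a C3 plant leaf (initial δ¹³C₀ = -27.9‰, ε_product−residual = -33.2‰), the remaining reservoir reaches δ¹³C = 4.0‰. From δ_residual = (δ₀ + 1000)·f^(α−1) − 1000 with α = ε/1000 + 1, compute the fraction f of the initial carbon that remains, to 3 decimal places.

α − 1 = ε/1000 = -0.0332
(δ_res + 1000)/(δ₀ + 1000) = (4.0 + 1000)/(-27.9 + 1000) = 1004.0/972.1 = 1.032816
f = 1.032816^(1/-0.0332) = exp(ln(1.032816)/-0.0332) = exp(0.03229/-0.0332)
f = exp(-0.9725) = 0.3781

0.378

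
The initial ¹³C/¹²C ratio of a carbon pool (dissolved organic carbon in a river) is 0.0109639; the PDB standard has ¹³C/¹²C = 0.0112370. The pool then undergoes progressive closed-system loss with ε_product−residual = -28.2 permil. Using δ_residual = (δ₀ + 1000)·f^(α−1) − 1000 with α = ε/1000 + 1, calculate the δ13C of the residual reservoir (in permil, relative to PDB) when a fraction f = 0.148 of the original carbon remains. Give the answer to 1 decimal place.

δ₀ = (0.0109639/0.0112370 − 1)×1000 = (0.975696 − 1)×1000 = -24.304 permil
α − 1 = ε/1000 = -0.0282
f^(α−1) = 0.148^(-0.0282) = 1.055355
δ_res = (-24.304 + 1000) × 1.055355 − 1000 = 1029.706 − 1000 = 29.71 permil

29.7 permil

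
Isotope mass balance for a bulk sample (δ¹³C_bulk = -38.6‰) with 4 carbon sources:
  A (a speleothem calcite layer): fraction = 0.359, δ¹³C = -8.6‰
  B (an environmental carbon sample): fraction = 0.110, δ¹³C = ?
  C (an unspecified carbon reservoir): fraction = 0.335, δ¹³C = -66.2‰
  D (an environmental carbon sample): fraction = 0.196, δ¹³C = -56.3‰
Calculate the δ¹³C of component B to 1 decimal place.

-20.9‰

Isotope mass balance: δ_bulk = Σ fᵢ·δᵢ.
-38.6 = 0.359×(-8.6) + 0.110×δ_B + 0.335×(-66.2) + 0.196×(-56.3)
0.110·δ_B = -38.6 − (-36.299) = -2.301
δ_B = -2.301 / 0.110 = -20.92‰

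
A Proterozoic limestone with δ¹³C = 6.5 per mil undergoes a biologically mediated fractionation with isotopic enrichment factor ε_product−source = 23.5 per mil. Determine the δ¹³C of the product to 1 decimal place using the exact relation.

30.2 per mil

To first order, δ_product ≈ δ_source + ε = 30.0 per mil.
Exactly, δ_product = (δ_source + 1000)·(ε/1000 + 1) − 1000.
δ_product = (6.5 + 1000) × (23.5/1000 + 1) − 1000
δ_product = 30.15 per mil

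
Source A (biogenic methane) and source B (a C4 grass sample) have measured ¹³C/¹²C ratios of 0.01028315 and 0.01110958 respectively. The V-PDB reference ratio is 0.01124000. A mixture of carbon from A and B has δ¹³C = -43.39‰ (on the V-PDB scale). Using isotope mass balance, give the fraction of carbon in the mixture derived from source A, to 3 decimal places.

δ_A = (0.01028315/0.01124000 − 1)×1000 = (0.914871 − 1)×1000 = -85.129‰
δ_B = (0.01110958/0.01124000 − 1)×1000 = (0.988397 − 1)×1000 = -11.603‰
f_A = (δ_mix − δ_B)/(δ_A − δ_B) = (-43.39 − (-11.603))/(-85.129 − (-11.603))
f_A = -31.787 / -73.526 = 0.4323

0.432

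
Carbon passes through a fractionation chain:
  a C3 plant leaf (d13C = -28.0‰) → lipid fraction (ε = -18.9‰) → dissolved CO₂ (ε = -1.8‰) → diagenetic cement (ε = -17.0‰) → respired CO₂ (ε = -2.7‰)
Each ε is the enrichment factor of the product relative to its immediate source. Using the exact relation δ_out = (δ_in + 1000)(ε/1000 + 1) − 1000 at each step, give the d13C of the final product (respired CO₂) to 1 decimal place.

-66.8‰

step 1: δ = (-28.00 + 1000)·(-18.9/1000 + 1) − 1000 = -46.37‰
step 2: δ = (-46.37 + 1000)·(-1.8/1000 + 1) − 1000 = -48.09‰
step 3: δ = (-48.09 + 1000)·(-17.0/1000 + 1) − 1000 = -64.27‰
step 4: δ = (-64.27 + 1000)·(-2.7/1000 + 1) − 1000 = -66.80‰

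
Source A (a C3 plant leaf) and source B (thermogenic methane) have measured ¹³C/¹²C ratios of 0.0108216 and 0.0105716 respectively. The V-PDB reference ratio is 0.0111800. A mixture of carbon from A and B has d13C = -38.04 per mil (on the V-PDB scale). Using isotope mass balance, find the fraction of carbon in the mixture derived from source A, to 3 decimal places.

δ_A = (0.0108216/0.0111800 − 1)×1000 = (0.967943 − 1)×1000 = -32.057 per mil
δ_B = (0.0105716/0.0111800 − 1)×1000 = (0.945581 − 1)×1000 = -54.419 per mil
f_A = (δ_mix − δ_B)/(δ_A − δ_B) = (-38.04 − (-54.419))/(-32.057 − (-54.419))
f_A = 16.379 / 22.361 = 0.7325

0.732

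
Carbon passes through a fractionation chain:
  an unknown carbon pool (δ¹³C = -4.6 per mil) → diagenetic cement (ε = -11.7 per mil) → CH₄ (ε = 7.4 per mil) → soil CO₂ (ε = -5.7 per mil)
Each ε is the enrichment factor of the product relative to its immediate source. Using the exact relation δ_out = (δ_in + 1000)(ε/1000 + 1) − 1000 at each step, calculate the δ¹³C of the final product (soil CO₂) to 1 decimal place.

-14.6 per mil

step 1: δ = (-4.60 + 1000)·(-11.7/1000 + 1) − 1000 = -16.25 per mil
step 2: δ = (-16.25 + 1000)·(7.4/1000 + 1) − 1000 = -8.97 per mil
step 3: δ = (-8.97 + 1000)·(-5.7/1000 + 1) − 1000 = -14.62 per mil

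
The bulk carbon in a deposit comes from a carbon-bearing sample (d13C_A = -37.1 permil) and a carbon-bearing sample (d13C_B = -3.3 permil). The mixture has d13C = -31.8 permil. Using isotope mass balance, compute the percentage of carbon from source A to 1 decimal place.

δ_mix = f_A·δ_A + (1 − f_A)·δ_B  ⇒  f_A = (δ_mix − δ_B)/(δ_A − δ_B)
f_A = (-31.8 − (-3.3)) / (-37.1 − (-3.3))
f_A = -28.5 / -33.8 = 0.8432

84.3%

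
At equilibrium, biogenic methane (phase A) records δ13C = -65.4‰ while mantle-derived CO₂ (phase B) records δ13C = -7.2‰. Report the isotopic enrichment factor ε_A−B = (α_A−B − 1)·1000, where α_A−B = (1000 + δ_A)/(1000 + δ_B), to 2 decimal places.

α_A−B = (1000 + -65.4) / (1000 + -7.2) = 934.6 / 992.8 = 0.941378
ε_A−B = (0.941378 − 1) × 1000 = -58.622‰
(The approximation ε ≈ δ_A − δ_B would give -58.2‰.)

-58.62‰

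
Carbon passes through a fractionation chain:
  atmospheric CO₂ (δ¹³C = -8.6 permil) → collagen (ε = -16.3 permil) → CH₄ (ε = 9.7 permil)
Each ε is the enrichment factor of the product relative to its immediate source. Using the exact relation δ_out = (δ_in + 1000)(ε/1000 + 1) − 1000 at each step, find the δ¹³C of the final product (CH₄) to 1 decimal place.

-15.3 permil

step 1: δ = (-8.60 + 1000)·(-16.3/1000 + 1) − 1000 = -24.76 permil
step 2: δ = (-24.76 + 1000)·(9.7/1000 + 1) − 1000 = -15.30 permil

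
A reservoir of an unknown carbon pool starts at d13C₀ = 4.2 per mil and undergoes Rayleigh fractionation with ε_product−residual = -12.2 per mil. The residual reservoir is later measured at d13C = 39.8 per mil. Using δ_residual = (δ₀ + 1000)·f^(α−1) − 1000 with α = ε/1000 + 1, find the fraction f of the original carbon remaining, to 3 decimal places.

α − 1 = ε/1000 = -0.0122
(δ_res + 1000)/(δ₀ + 1000) = (39.8 + 1000)/(4.2 + 1000) = 1039.8/1004.2 = 1.035451
f = 1.035451^(1/-0.0122) = exp(ln(1.035451)/-0.0122) = exp(0.03484/-0.0122)
f = exp(-2.8555) = 0.0575

0.058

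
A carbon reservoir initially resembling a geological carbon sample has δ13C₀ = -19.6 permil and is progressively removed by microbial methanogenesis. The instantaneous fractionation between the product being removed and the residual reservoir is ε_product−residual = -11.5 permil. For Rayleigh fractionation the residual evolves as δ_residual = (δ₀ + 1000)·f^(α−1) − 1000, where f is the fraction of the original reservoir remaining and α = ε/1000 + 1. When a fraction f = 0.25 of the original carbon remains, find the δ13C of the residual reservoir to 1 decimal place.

-3.8 permil

Rayleigh residual: δ_res = (δ₀ + 1000)·f^(α−1) − 1000
α = ε/1000 + 1 = 0.98850, so α − 1 = -0.01150
f^(α−1) = 0.25^(-0.01150) = 1.016070
δ_res = (-19.6 + 1000) × 1.016070 − 1000 = 996.155 − 1000 = -3.84 permil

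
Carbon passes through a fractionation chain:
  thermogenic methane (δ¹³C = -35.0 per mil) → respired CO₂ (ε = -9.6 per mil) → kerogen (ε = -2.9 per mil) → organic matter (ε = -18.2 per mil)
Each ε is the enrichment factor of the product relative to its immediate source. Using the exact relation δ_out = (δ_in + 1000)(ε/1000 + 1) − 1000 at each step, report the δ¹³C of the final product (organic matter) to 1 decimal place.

step 1: δ = (-35.00 + 1000)·(-9.6/1000 + 1) − 1000 = -44.26 per mil
step 2: δ = (-44.26 + 1000)·(-2.9/1000 + 1) − 1000 = -47.04 per mil
step 3: δ = (-47.04 + 1000)·(-18.2/1000 + 1) − 1000 = -64.38 per mil

-64.4 per mil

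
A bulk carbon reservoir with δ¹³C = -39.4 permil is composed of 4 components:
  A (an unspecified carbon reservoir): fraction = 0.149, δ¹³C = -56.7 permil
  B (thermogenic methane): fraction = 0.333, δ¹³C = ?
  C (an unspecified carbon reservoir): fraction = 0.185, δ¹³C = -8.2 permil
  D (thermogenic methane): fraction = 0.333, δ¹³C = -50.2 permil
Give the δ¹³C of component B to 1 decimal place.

Isotope mass balance: δ_bulk = Σ fᵢ·δᵢ.
-39.4 = 0.149×(-56.7) + 0.333×δ_B + 0.185×(-8.2) + 0.333×(-50.2)
0.333·δ_B = -39.4 − (-26.682) = -12.718
δ_B = -12.718 / 0.333 = -38.19 permil

-38.2 permil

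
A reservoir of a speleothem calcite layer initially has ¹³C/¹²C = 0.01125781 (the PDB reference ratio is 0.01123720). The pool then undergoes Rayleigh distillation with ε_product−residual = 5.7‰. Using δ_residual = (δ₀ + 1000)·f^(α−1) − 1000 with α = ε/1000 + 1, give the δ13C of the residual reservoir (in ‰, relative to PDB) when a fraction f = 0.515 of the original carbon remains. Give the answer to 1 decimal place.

δ₀ = (0.01125781/0.01123720 − 1)×1000 = (1.001834 − 1)×1000 = 1.834‰
α − 1 = ε/1000 = 0.0057
f^(α−1) = 0.515^(0.0057) = 0.996225
δ_res = (1.834 + 1000) × 0.996225 − 1000 = 998.052 − 1000 = -1.95‰

-1.9‰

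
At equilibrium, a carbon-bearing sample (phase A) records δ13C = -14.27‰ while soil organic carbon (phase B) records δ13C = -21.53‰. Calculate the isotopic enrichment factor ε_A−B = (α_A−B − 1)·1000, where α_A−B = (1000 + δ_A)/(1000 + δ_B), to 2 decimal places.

7.42‰

α_A−B = (1000 + -14.27) / (1000 + -21.53) = 985.73 / 978.47 = 1.007420
ε_A−B = (1.007420 − 1) × 1000 = 7.420‰
(The approximation ε ≈ δ_A − δ_B would give 7.26‰.)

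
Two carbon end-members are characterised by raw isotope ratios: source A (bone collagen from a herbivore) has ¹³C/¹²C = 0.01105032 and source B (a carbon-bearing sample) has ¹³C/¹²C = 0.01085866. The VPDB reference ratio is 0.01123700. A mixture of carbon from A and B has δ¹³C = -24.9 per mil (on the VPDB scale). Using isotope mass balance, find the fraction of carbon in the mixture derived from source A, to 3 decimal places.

0.514

δ_A = (0.01105032/0.01123700 − 1)×1000 = (0.983387 − 1)×1000 = -16.613 per mil
δ_B = (0.01085866/0.01123700 − 1)×1000 = (0.966331 − 1)×1000 = -33.669 per mil
f_A = (δ_mix − δ_B)/(δ_A − δ_B) = (-24.9 − (-33.669))/(-16.613 − (-33.669))
f_A = 8.769 / 17.056 = 0.5141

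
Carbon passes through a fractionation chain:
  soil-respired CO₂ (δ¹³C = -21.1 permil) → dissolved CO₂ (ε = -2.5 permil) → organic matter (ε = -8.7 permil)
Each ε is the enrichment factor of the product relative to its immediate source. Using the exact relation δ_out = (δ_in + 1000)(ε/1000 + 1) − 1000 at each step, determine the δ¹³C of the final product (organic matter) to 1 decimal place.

-32.0 permil

step 1: δ = (-21.10 + 1000)·(-2.5/1000 + 1) − 1000 = -23.55 permil
step 2: δ = (-23.55 + 1000)·(-8.7/1000 + 1) − 1000 = -32.04 permil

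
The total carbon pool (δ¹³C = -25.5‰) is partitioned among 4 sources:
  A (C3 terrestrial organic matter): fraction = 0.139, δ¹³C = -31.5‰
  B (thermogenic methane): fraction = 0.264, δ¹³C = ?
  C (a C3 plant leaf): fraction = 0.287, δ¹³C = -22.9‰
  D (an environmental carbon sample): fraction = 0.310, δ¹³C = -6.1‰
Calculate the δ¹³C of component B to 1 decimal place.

Isotope mass balance: δ_bulk = Σ fᵢ·δᵢ.
-25.5 = 0.139×(-31.5) + 0.264×δ_B + 0.287×(-22.9) + 0.310×(-6.1)
0.264·δ_B = -25.5 − (-12.842) = -12.658
δ_B = -12.658 / 0.264 = -47.95‰

-47.9‰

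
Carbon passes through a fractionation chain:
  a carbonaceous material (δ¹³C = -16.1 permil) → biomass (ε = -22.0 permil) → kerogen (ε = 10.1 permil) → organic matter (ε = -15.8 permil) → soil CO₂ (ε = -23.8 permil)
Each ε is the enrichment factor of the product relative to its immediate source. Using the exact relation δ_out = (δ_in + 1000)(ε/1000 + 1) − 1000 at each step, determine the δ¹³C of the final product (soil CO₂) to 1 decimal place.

-66.2 permil

step 1: δ = (-16.10 + 1000)·(-22.0/1000 + 1) − 1000 = -37.75 permil
step 2: δ = (-37.75 + 1000)·(10.1/1000 + 1) − 1000 = -28.03 permil
step 3: δ = (-28.03 + 1000)·(-15.8/1000 + 1) − 1000 = -43.38 permil
step 4: δ = (-43.38 + 1000)·(-23.8/1000 + 1) − 1000 = -66.15 permil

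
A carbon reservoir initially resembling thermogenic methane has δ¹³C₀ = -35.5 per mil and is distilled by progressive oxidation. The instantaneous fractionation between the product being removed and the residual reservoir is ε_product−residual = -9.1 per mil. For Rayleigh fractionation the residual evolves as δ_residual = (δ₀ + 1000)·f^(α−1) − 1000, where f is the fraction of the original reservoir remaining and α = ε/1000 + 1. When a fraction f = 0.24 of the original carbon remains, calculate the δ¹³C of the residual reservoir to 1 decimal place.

-22.9 per mil

Rayleigh residual: δ_res = (δ₀ + 1000)·f^(α−1) − 1000
α = ε/1000 + 1 = 0.99090, so α − 1 = -0.00910
f^(α−1) = 0.24^(-0.00910) = 1.013071
δ_res = (-35.5 + 1000) × 1.013071 − 1000 = 977.107 − 1000 = -22.89 per mil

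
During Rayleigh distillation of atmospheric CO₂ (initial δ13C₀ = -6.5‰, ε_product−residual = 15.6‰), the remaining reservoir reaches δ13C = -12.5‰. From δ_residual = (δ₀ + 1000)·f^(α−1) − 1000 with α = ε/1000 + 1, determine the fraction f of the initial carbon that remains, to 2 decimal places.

0.68

α − 1 = ε/1000 = 0.0156
(δ_res + 1000)/(δ₀ + 1000) = (-12.5 + 1000)/(-6.5 + 1000) = 987.5/993.5 = 0.993961
f = 0.993961^(1/0.0156) = exp(ln(0.993961)/0.0156) = exp(-0.00606/0.0156)
f = exp(-0.3883) = 0.6782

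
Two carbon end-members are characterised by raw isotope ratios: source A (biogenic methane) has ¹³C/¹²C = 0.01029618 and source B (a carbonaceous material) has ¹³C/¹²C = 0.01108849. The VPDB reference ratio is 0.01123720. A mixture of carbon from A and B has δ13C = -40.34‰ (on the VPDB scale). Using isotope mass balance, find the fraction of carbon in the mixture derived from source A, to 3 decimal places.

0.384

δ_A = (0.01029618/0.01123720 − 1)×1000 = (0.916258 − 1)×1000 = -83.742‰
δ_B = (0.01108849/0.01123720 − 1)×1000 = (0.986766 − 1)×1000 = -13.234‰
f_A = (δ_mix − δ_B)/(δ_A − δ_B) = (-40.34 − (-13.234))/(-83.742 − (-13.234))
f_A = -27.106 / -70.508 = 0.3844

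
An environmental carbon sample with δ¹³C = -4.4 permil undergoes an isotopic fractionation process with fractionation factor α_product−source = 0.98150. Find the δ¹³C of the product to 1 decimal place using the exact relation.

δ_product = (δ_source + 1000)·α − 1000
δ_product = (-4.4 + 1000) × 0.98150 − 1000
δ_product = 977.181 − 1000 = -22.82 permil

-22.8 permil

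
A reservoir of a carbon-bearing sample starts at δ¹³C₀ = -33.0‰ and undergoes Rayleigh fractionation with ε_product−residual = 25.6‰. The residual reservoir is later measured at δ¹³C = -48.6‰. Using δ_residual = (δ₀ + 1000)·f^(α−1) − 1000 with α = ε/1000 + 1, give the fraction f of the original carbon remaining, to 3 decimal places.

α − 1 = ε/1000 = 0.0256
(δ_res + 1000)/(δ₀ + 1000) = (-48.6 + 1000)/(-33.0 + 1000) = 951.4/967.0 = 0.983868
f = 0.983868^(1/0.0256) = exp(ln(0.983868)/0.0256) = exp(-0.01626/0.0256)
f = exp(-0.6353) = 0.5298

0.530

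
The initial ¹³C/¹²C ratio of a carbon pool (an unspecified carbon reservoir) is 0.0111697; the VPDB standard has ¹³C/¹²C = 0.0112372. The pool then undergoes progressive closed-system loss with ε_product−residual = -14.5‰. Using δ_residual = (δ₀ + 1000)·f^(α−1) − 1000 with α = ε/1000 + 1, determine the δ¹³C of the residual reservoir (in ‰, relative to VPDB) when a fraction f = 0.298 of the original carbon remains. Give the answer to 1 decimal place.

δ₀ = (0.0111697/0.0112372 − 1)×1000 = (0.993993 − 1)×1000 = -6.007‰
α − 1 = ε/1000 = -0.0145
f^(α−1) = 0.298^(-0.0145) = 1.017710
δ_res = (-6.007 + 1000) × 1.017710 − 1000 = 1011.596 − 1000 = 11.60‰

11.6‰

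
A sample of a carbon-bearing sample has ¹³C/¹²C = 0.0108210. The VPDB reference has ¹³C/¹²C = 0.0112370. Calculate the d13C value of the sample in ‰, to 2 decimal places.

-37.02‰

d13C = (R_sample / R_standard − 1) × 1000
R_sample / R_standard = 0.0108210 / 0.0112370 = 0.962979
d13C = (0.962979 − 1) × 1000 = -37.021‰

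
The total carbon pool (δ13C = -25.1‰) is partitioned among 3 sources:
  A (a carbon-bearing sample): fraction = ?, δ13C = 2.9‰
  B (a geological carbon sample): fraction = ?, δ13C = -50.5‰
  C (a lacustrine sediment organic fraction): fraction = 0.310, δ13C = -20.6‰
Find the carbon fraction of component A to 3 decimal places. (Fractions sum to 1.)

Let f_A and f_B be the unknown fractions; fractions sum to 1 so f_A + f_B = 0.690.
Mass balance: Σ fᵢ·δᵢ = δ_bulk ⇒ f_A·(2.9) + f_B·(-50.5) = -25.1 − (-6.386) = -18.714
Substitute f_B = 0.690 − f_A:
f_A·(2.9 − -50.5) = -18.714 − 0.690×(-50.5) = 16.131
f_A = 16.131 / 53.4 = 0.3021

0.302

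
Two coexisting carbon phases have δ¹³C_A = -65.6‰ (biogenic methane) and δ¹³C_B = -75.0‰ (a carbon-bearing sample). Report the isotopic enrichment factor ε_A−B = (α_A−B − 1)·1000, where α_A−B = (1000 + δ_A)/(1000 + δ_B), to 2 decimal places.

10.16‰

α_A−B = (1000 + -65.6) / (1000 + -75.0) = 934.4 / 925.0 = 1.010162
ε_A−B = (1.010162 − 1) × 1000 = 10.162‰
(The approximation ε ≈ δ_A − δ_B would give 9.4‰.)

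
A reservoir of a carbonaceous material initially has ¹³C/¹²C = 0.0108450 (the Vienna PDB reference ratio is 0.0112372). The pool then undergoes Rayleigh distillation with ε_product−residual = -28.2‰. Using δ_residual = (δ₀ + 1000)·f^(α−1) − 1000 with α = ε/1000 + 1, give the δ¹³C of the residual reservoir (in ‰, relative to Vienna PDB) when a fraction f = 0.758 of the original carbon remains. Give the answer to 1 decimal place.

-27.3‰

δ₀ = (0.0108450/0.0112372 − 1)×1000 = (0.965098 − 1)×1000 = -34.902‰
α − 1 = ε/1000 = -0.0282
f^(α−1) = 0.758^(-0.0282) = 1.007844
δ_res = (-34.902 + 1000) × 1.007844 − 1000 = 972.668 − 1000 = -27.33‰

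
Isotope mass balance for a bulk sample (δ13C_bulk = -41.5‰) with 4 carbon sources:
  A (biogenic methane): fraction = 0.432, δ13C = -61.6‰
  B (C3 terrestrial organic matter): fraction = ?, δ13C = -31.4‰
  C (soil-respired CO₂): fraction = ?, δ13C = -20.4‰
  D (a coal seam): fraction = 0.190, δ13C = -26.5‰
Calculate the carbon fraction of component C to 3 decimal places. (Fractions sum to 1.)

Let f_C and f_B be the unknown fractions; fractions sum to 1 so f_C + f_B = 0.378.
Mass balance: Σ fᵢ·δᵢ = δ_bulk ⇒ f_C·(-20.4) + f_B·(-31.4) = -41.5 − (-31.646) = -9.854
Substitute f_B = 0.378 − f_C:
f_C·(-20.4 − -31.4) = -9.854 − 0.378×(-31.4) = 2.015
f_C = 2.015 / 11.0 = 0.1832

0.183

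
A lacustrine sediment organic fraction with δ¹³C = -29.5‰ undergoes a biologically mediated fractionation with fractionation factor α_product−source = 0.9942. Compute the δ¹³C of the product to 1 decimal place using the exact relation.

-35.1‰

δ_product = (δ_source + 1000)·α − 1000
δ_product = (-29.5 + 1000) × 0.9942 − 1000
δ_product = 964.871 − 1000 = -35.13‰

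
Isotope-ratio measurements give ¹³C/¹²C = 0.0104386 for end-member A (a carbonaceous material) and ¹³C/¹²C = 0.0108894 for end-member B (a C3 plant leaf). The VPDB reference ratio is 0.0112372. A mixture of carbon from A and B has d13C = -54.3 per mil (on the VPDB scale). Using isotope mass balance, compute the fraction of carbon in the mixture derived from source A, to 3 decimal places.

0.582

δ_A = (0.0104386/0.0112372 − 1)×1000 = (0.928932 − 1)×1000 = -71.068 per mil
δ_B = (0.0108894/0.0112372 − 1)×1000 = (0.969049 − 1)×1000 = -30.951 per mil
f_A = (δ_mix − δ_B)/(δ_A − δ_B) = (-54.3 − (-30.951))/(-71.068 − (-30.951))
f_A = -23.349 / -40.117 = 0.5820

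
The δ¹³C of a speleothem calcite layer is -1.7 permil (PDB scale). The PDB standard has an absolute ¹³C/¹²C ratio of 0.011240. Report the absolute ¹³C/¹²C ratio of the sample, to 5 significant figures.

0.011221

R_sample = R_standard × (δ¹³C/1000 + 1)
R_sample = 0.011240 × (-1.7/1000 + 1) = 0.011240 × 0.998300
R_sample = 0.0112209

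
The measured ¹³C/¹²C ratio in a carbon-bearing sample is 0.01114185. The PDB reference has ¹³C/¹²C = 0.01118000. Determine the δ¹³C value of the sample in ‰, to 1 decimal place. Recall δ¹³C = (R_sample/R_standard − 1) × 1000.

δ¹³C = (R_sample / R_standard − 1) × 1000
R_sample / R_standard = 0.01114185 / 0.01118000 = 0.996588
δ¹³C = (0.996588 − 1) × 1000 = -3.41‰

-3.4‰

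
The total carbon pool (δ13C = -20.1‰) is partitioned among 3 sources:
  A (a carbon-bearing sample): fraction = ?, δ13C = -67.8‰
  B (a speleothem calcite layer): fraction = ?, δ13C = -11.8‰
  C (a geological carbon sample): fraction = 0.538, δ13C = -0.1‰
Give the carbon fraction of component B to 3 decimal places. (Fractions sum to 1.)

0.201

Let f_B and f_A be the unknown fractions; fractions sum to 1 so f_B + f_A = 0.462.
Mass balance: Σ fᵢ·δᵢ = δ_bulk ⇒ f_B·(-11.8) + f_A·(-67.8) = -20.1 − (-0.054) = -20.046
Substitute f_A = 0.462 − f_B:
f_B·(-11.8 − -67.8) = -20.046 − 0.462×(-67.8) = 11.277
f_B = 11.277 / 56.0 = 0.2014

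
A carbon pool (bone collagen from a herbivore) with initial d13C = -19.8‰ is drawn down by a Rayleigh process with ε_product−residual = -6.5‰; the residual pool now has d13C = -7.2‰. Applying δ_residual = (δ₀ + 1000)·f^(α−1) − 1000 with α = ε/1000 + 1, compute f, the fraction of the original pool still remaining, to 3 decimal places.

0.140

α − 1 = ε/1000 = -0.0065
(δ_res + 1000)/(δ₀ + 1000) = (-7.2 + 1000)/(-19.8 + 1000) = 992.8/980.2 = 1.012855
f = 1.012855^(1/-0.0065) = exp(ln(1.012855)/-0.0065) = exp(0.01277/-0.0065)
f = exp(-1.9650) = 0.1402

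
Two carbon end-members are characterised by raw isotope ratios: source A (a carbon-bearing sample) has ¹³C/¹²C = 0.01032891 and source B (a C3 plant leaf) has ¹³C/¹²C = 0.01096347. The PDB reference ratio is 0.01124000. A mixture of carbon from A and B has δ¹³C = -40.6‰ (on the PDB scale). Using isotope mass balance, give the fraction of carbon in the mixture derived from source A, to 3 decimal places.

0.283

δ_A = (0.01032891/0.01124000 − 1)×1000 = (0.918942 − 1)×1000 = -81.058‰
δ_B = (0.01096347/0.01124000 − 1)×1000 = (0.975398 − 1)×1000 = -24.602‰
f_A = (δ_mix − δ_B)/(δ_A − δ_B) = (-40.6 − (-24.602))/(-81.058 − (-24.602))
f_A = -15.998 / -56.456 = 0.2834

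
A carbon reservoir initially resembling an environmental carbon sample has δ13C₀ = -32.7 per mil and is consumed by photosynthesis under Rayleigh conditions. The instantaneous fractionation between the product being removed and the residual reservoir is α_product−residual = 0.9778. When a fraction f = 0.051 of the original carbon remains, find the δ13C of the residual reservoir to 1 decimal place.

33.4 per mil

Rayleigh residual: δ_res = (δ₀ + 1000)·f^(α−1) − 1000
α − 1 = -0.02220
f^(α−1) = 0.051^(-0.02220) = 1.068297
δ_res = (-32.7 + 1000) × 1.068297 − 1000 = 1033.364 − 1000 = 33.36 per mil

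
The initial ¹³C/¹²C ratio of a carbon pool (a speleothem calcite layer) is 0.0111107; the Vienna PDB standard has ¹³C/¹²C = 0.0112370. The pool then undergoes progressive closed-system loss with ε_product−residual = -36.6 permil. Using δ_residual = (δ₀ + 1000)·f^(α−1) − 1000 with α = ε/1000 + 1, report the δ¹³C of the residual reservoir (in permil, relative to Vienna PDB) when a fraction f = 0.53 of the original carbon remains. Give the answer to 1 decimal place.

δ₀ = (0.0111107/0.0112370 − 1)×1000 = (0.988760 − 1)×1000 = -11.240 permil
α − 1 = ε/1000 = -0.0366
f^(α−1) = 0.53^(-0.0366) = 1.023509
δ_res = (-11.240 + 1000) × 1.023509 − 1000 = 1012.005 − 1000 = 12.00 permil

12.0 permil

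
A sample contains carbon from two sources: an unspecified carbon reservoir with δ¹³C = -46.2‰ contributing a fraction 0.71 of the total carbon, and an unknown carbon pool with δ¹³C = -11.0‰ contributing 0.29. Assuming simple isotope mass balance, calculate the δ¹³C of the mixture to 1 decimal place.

-36.0‰

δ_mix = f_A·δ_A + f_B·δ_B
δ_mix = 0.71 × (-46.2) + 0.29 × (-11.0)
δ_mix = -32.80 + -3.19 = -35.99‰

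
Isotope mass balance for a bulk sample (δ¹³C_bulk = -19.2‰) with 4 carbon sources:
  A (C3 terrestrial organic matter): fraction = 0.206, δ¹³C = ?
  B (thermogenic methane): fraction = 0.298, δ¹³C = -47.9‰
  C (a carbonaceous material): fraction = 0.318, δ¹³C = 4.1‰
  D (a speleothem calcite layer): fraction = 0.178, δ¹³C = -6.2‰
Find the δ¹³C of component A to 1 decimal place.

Isotope mass balance: δ_bulk = Σ fᵢ·δᵢ.
-19.2 = 0.206×δ_A + 0.298×(-47.9) + 0.318×(4.1) + 0.178×(-6.2)
0.206·δ_A = -19.2 − (-14.074) = -5.126
δ_A = -5.126 / 0.206 = -24.88‰

-24.9‰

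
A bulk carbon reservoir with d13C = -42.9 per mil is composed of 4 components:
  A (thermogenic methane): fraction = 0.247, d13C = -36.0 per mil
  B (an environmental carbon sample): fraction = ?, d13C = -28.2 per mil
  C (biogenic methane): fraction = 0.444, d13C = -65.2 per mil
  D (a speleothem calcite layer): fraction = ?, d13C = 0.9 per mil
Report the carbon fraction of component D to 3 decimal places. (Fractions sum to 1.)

Let f_D and f_B be the unknown fractions; fractions sum to 1 so f_D + f_B = 0.309.
Mass balance: Σ fᵢ·δᵢ = δ_bulk ⇒ f_D·(0.9) + f_B·(-28.2) = -42.9 − (-37.841) = -5.059
Substitute f_B = 0.309 − f_D:
f_D·(0.9 − -28.2) = -5.059 − 0.309×(-28.2) = 3.655
f_D = 3.655 / 29.1 = 0.1256

0.126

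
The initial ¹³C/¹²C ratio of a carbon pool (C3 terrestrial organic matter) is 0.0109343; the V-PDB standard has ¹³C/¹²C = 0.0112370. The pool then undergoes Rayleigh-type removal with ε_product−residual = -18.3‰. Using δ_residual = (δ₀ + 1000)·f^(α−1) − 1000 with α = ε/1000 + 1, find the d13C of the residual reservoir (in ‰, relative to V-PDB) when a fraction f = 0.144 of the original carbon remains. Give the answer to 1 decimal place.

δ₀ = (0.0109343/0.0112370 − 1)×1000 = (0.973062 − 1)×1000 = -26.938‰
α − 1 = ε/1000 = -0.0183
f^(α−1) = 0.144^(-0.0183) = 1.036101
δ_res = (-26.938 + 1000) × 1.036101 − 1000 = 1008.190 − 1000 = 8.19‰

8.2‰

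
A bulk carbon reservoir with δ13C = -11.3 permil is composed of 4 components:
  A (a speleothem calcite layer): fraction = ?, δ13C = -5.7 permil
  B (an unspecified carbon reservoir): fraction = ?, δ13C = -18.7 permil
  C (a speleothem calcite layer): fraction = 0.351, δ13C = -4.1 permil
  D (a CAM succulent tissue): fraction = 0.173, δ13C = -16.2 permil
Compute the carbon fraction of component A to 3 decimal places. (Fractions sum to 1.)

Let f_A and f_B be the unknown fractions; fractions sum to 1 so f_A + f_B = 0.476.
Mass balance: Σ fᵢ·δᵢ = δ_bulk ⇒ f_A·(-5.7) + f_B·(-18.7) = -11.3 − (-4.242) = -7.058
Substitute f_B = 0.476 − f_A:
f_A·(-5.7 − -18.7) = -7.058 − 0.476×(-18.7) = 1.843
f_A = 1.843 / 13.0 = 0.1418

0.142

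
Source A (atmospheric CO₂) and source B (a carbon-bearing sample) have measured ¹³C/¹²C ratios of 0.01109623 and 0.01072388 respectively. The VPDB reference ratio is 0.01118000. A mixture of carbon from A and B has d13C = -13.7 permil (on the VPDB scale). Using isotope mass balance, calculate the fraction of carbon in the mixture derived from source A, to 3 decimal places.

0.814

δ_A = (0.01109623/0.01118000 − 1)×1000 = (0.992507 − 1)×1000 = -7.493 permil
δ_B = (0.01072388/0.01118000 − 1)×1000 = (0.959202 − 1)×1000 = -40.798 permil
f_A = (δ_mix − δ_B)/(δ_A − δ_B) = (-13.7 − (-40.798))/(-7.493 − (-40.798))
f_A = 27.098 / 33.305 = 0.8136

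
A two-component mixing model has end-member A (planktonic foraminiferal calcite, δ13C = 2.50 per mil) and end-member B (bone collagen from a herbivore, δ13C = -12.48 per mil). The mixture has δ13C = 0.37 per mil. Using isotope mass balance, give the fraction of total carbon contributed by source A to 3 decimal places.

δ_mix = f_A·δ_A + (1 − f_A)·δ_B  ⇒  f_A = (δ_mix − δ_B)/(δ_A − δ_B)
f_A = (0.37 − (-12.48)) / (2.50 − (-12.48))
f_A = 12.85 / 14.98 = 0.8578

0.858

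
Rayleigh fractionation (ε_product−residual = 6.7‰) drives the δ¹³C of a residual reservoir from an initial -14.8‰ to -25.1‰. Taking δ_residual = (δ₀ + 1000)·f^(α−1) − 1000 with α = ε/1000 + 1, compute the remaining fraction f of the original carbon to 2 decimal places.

α − 1 = ε/1000 = 0.0067
(δ_res + 1000)/(δ₀ + 1000) = (-25.1 + 1000)/(-14.8 + 1000) = 974.9/985.2 = 0.989545
f = 0.989545^(1/0.0067) = exp(ln(0.989545)/0.0067) = exp(-0.01051/0.0067)
f = exp(-1.5686) = 0.2083

0.21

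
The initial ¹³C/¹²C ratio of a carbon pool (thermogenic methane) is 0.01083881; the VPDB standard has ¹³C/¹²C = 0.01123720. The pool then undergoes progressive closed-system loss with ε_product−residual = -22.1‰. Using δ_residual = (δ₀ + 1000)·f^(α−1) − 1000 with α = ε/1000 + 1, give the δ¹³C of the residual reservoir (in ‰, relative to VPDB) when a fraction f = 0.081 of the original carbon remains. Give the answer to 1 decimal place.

19.6‰

δ₀ = (0.01083881/0.01123720 − 1)×1000 = (0.964547 − 1)×1000 = -35.453‰
α − 1 = ε/1000 = -0.0221
f^(α−1) = 0.081^(-0.0221) = 1.057116
δ_res = (-35.453 + 1000) × 1.057116 − 1000 = 1019.638 − 1000 = 19.64‰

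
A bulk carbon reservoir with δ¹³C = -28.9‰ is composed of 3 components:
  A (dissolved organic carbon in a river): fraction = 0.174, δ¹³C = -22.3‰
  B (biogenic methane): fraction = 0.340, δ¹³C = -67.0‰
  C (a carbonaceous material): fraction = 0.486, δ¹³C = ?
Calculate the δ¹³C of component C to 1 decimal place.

Isotope mass balance: δ_bulk = Σ fᵢ·δᵢ.
-28.9 = 0.174×(-22.3) + 0.340×(-67.0) + 0.486×δ_C
0.486·δ_C = -28.9 − (-26.660) = -2.240
δ_C = -2.240 / 0.486 = -4.61‰

-4.6‰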